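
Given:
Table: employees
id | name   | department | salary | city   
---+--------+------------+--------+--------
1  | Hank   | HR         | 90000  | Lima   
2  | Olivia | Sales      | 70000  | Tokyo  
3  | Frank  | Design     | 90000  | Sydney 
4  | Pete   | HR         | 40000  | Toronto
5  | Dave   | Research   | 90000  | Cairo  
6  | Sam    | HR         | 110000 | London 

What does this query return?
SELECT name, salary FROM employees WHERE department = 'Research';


Filtering: department = 'Research'
Matching rows: 1

1 rows:
Dave, 90000


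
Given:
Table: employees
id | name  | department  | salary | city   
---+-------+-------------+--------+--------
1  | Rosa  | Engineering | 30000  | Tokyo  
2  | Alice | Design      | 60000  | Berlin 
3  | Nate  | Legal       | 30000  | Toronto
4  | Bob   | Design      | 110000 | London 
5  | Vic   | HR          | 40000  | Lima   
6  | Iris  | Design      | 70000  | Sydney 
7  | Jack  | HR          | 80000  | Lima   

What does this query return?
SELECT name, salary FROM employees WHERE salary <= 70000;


Filtering: salary <= 70000
Matching: 5 rows

5 rows:
Rosa, 30000
Alice, 60000
Nate, 30000
Vic, 40000
Iris, 70000


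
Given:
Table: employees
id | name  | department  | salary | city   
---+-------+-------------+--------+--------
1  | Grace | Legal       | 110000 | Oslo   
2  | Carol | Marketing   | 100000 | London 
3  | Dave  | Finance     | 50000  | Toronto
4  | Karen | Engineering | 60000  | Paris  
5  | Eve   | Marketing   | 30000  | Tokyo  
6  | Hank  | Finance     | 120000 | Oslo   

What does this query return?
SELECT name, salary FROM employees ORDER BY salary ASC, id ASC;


Sorting by salary ASC, then id ASC for ties

6 rows:
Eve, 30000
Dave, 50000
Karen, 60000
Carol, 100000
Grace, 110000
Hank, 120000


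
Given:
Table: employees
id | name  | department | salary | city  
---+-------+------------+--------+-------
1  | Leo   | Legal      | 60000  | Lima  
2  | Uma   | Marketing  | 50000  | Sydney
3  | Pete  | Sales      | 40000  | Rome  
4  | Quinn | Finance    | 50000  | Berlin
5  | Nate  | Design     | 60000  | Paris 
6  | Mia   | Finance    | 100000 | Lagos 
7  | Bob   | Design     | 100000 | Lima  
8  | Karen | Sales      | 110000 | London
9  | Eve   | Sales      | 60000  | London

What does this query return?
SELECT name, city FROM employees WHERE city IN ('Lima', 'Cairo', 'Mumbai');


Filtering: city IN ('Lima', 'Cairo', 'Mumbai')
Matching: 2 rows

2 rows:
Leo, Lima
Bob, Lima


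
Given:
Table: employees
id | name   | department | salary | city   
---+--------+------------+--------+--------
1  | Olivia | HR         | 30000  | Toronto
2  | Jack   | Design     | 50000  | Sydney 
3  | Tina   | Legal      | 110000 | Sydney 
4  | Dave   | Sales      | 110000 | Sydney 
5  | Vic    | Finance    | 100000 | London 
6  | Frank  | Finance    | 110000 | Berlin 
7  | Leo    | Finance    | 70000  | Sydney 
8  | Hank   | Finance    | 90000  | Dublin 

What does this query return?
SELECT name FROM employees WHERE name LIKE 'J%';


LIKE 'J%' matches names starting with 'J'
Matching: 1

1 rows:
Jack


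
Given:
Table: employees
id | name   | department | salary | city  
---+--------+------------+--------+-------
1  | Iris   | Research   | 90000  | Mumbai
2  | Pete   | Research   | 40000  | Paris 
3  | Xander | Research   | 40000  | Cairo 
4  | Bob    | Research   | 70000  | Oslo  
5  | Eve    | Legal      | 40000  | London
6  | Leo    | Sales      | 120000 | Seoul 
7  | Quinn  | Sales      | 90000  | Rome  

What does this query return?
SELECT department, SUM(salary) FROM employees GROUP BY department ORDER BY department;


Summing salary within each department:
  Legal: 40000 = 40000
  Research: 90000 + 40000 + 40000 + 70000 = 240000
  Sales: 120000 + 90000 = 210000


3 groups:
Legal, 40000
Research, 240000
Sales, 210000


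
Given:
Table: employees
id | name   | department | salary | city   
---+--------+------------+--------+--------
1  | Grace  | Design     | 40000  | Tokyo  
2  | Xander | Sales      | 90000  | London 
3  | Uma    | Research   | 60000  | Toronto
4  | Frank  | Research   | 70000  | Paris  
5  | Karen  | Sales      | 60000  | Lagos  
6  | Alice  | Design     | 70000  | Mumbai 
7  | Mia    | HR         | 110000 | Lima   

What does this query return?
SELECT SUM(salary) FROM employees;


SUM(salary) = 40000 + 90000 + 60000 + 70000 + 60000 + 70000 + 110000 = 500000

500000


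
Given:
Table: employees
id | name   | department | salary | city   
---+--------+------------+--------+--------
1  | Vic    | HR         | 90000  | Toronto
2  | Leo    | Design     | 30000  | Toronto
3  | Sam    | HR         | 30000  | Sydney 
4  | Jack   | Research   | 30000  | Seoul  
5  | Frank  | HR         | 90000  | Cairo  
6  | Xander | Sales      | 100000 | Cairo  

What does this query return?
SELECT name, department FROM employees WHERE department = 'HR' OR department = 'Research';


Filtering: department = 'HR' OR 'Research'
Matching: 4 rows

4 rows:
Vic, HR
Sam, HR
Jack, Research
Frank, HR


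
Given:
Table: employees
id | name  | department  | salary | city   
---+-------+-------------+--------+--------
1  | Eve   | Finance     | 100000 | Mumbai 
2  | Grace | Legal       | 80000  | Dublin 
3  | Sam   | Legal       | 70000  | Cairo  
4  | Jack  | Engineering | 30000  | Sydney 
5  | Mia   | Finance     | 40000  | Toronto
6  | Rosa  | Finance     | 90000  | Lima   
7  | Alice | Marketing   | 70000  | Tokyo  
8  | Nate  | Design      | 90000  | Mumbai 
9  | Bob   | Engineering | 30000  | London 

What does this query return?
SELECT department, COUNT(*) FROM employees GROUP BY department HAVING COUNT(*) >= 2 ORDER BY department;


Groups with count >= 2:
  Engineering: 2 -> PASS
  Finance: 3 -> PASS
  Legal: 2 -> PASS
  Design: 1 -> filtered out
  Marketing: 1 -> filtered out


3 groups:
Engineering, 2
Finance, 3
Legal, 2


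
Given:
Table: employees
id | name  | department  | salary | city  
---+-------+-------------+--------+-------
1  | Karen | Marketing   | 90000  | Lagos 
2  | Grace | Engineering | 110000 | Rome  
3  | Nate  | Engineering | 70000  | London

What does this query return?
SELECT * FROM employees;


SELECT * returns all 3 rows with all columns

3 rows:
1, Karen, Marketing, 90000, Lagos
2, Grace, Engineering, 110000, Rome
3, Nate, Engineering, 70000, London


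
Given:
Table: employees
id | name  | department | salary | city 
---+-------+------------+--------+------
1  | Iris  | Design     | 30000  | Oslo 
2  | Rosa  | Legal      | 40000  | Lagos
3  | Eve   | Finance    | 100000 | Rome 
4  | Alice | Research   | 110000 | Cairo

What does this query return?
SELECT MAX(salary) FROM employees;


Salaries: 30000, 40000, 100000, 110000
MAX = 110000

110000


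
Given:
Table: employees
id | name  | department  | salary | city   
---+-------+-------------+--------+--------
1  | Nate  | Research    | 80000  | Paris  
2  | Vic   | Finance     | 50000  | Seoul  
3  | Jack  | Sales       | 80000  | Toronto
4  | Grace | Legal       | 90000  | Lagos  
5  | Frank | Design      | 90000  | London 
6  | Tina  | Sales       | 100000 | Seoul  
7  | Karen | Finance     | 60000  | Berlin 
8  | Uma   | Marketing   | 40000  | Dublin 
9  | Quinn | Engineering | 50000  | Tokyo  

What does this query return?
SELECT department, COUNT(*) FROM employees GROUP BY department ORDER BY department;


Assigning each row to its department group:
  Nate -> Research
  Vic -> Finance
  Jack -> Sales
  Grace -> Legal
  Frank -> Design
  Tina -> Sales
  Karen -> Finance
  Uma -> Marketing
  Quinn -> Engineering


7 groups:
Design, 1
Engineering, 1
Finance, 2
Legal, 1
Marketing, 1
Research, 1
Sales, 2


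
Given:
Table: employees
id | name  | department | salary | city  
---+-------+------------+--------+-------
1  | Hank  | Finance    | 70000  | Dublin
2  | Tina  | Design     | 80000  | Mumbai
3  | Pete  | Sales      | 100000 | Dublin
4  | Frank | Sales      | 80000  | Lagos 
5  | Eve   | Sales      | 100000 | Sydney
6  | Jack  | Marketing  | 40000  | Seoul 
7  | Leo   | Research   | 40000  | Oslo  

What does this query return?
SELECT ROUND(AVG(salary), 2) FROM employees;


SUM(salary) = 510000
COUNT = 7
ROUND(AVG, 2) = ROUND(510000 / 7, 2) = 72857.14

72857.14


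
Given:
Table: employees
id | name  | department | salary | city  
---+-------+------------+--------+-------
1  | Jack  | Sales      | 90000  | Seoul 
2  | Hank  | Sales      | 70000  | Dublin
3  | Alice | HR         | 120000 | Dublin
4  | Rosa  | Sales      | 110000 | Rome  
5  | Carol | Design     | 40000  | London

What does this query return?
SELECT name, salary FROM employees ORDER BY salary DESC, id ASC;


Sorting by salary DESC, then id ASC for ties

5 rows:
Alice, 120000
Rosa, 110000
Jack, 90000
Hank, 70000
Carol, 40000


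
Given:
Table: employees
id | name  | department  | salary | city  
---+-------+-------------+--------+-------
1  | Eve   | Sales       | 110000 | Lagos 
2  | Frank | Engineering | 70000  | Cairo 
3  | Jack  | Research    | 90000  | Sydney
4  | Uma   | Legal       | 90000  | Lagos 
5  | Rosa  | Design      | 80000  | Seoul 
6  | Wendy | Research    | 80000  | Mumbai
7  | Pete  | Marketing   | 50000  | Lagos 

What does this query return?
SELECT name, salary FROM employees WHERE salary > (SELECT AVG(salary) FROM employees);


Subquery: AVG(salary) = 81428.57
Filtering: salary > 81428.57
  Eve (110000) -> MATCH
  Jack (90000) -> MATCH
  Uma (90000) -> MATCH


3 rows:
Eve, 110000
Jack, 90000
Uma, 90000


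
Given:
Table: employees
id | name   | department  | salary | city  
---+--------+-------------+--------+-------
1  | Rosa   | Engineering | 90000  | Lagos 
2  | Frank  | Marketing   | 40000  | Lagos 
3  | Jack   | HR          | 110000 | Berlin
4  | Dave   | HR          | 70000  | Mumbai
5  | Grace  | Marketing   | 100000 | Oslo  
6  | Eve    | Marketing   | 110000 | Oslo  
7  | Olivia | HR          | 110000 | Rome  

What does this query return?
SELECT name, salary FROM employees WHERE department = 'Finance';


Filtering: department = 'Finance'
Matching rows: 0

Empty result set (0 rows)


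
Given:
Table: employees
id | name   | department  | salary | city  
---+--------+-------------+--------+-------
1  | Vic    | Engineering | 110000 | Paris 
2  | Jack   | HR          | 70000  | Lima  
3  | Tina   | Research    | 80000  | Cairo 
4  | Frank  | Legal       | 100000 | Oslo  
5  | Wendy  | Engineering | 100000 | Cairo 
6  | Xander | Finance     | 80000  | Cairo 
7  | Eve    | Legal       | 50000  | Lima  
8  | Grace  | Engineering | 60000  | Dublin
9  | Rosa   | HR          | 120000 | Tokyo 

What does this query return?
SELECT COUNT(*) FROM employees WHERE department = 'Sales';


Counting rows where department = 'Sales'


0


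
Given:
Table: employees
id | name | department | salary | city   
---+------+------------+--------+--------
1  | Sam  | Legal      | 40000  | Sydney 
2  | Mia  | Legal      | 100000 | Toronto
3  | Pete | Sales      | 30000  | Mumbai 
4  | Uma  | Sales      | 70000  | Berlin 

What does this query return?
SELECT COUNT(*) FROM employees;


COUNT(*) counts all rows

4


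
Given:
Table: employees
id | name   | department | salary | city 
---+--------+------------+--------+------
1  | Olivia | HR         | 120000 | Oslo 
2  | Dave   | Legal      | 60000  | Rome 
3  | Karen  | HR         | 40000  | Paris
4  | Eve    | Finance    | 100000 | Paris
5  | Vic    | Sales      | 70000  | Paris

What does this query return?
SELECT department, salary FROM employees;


Projecting columns: department, salary

5 rows:
HR, 120000
Legal, 60000
HR, 40000
Finance, 100000
Sales, 70000


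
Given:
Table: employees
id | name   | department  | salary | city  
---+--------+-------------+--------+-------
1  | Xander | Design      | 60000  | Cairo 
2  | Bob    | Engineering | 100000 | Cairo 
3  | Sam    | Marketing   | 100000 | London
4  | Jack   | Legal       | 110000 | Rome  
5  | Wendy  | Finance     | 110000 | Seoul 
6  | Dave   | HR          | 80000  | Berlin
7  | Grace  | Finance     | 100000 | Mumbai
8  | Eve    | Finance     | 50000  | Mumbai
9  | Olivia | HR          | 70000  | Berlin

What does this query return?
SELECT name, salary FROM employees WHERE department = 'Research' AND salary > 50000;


Filtering: department = 'Research' AND salary > 50000
Matching: 0 rows

Empty result set (0 rows)


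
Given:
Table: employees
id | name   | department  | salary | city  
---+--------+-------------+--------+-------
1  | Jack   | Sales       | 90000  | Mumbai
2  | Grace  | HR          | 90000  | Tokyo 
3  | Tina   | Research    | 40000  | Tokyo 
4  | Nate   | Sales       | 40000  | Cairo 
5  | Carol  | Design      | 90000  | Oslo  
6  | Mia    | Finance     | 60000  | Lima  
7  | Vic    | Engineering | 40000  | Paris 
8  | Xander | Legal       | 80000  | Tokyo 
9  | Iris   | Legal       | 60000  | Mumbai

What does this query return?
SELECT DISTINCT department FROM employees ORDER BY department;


All 'department' values (row order): Sales, HR, Research, Sales, Design, Finance, Engineering, Legal, Legal
Removing duplicates leaves 7 unique value(s).

7 values:
Design
Engineering
Finance
HR
Legal
Research
Sales


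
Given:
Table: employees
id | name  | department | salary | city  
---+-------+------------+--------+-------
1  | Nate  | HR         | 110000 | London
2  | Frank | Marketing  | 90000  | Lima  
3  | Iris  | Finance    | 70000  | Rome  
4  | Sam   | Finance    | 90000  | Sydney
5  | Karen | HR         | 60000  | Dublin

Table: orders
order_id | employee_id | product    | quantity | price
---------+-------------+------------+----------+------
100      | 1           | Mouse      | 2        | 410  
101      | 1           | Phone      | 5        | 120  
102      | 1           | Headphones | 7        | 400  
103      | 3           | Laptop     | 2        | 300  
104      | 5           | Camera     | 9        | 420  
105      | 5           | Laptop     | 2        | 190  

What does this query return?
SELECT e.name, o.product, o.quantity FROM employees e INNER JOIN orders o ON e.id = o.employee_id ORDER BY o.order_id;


Joining employees.id = orders.employee_id:
  employee Nate (id=1) -> order Mouse
  employee Nate (id=1) -> order Phone
  employee Nate (id=1) -> order Headphones
  employee Iris (id=3) -> order Laptop
  employee Karen (id=5) -> order Camera
  employee Karen (id=5) -> order Laptop


6 rows:
Nate, Mouse, 2
Nate, Phone, 5
Nate, Headphones, 7
Iris, Laptop, 2
Karen, Camera, 9
Karen, Laptop, 2


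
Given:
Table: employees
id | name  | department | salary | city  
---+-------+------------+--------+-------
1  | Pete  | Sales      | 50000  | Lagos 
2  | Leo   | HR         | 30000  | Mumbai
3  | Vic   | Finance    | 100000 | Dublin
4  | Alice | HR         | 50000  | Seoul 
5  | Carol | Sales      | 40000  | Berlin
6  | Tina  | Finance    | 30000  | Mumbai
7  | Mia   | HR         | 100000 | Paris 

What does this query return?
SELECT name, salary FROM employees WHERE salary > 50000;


Filtering: salary > 50000
Matching: 2 rows

2 rows:
Vic, 100000
Mia, 100000


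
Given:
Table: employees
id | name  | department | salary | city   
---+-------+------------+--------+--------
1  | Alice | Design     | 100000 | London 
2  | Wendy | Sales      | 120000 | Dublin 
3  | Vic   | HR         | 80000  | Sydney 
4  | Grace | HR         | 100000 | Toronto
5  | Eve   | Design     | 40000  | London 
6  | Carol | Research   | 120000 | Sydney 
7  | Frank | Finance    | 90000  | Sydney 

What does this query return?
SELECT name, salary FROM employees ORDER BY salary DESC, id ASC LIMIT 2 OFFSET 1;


Sort by salary DESC (id ASC tiebreak), then skip 1 and take 2
Rows 2 through 3

2 rows:
Carol, 120000
Alice, 100000


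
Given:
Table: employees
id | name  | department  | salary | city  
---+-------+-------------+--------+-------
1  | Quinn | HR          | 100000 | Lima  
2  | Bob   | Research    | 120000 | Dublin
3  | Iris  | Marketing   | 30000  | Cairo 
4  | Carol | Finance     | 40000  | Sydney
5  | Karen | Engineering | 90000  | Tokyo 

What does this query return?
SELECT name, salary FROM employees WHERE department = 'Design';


Filtering: department = 'Design'
Matching rows: 0

Empty result set (0 rows)


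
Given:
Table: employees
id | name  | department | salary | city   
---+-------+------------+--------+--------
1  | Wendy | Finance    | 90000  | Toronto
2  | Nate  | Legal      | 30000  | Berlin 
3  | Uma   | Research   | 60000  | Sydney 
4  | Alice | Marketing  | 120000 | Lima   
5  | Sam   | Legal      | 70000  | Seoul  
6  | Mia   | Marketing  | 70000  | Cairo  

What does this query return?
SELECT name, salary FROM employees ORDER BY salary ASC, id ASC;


Sorting by salary ASC, then id ASC for ties

6 rows:
Nate, 30000
Uma, 60000
Sam, 70000
Mia, 70000
Wendy, 90000
Alice, 120000


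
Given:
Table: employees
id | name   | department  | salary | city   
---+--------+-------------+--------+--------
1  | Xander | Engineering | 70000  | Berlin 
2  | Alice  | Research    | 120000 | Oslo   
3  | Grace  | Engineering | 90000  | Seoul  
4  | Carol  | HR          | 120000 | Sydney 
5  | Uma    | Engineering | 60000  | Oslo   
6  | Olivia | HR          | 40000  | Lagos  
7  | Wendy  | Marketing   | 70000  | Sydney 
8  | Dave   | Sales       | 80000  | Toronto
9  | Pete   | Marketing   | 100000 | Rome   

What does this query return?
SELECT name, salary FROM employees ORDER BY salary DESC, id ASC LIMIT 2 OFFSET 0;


Sort by salary DESC (id ASC tiebreak), then skip 0 and take 2
Rows 1 through 2

2 rows:
Alice, 120000
Carol, 120000


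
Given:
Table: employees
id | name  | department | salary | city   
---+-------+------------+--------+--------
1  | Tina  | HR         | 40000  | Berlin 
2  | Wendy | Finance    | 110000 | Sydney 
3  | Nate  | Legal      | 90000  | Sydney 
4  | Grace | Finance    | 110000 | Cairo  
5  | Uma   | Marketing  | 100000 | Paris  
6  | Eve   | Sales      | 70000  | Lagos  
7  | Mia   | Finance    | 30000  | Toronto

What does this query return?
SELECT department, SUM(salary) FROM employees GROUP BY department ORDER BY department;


Summing salary within each department:
  Finance: 110000 + 110000 + 30000 = 250000
  HR: 40000 = 40000
  Legal: 90000 = 90000
  Marketing: 100000 = 100000
  Sales: 70000 = 70000


5 groups:
Finance, 250000
HR, 40000
Legal, 90000
Marketing, 100000
Sales, 70000


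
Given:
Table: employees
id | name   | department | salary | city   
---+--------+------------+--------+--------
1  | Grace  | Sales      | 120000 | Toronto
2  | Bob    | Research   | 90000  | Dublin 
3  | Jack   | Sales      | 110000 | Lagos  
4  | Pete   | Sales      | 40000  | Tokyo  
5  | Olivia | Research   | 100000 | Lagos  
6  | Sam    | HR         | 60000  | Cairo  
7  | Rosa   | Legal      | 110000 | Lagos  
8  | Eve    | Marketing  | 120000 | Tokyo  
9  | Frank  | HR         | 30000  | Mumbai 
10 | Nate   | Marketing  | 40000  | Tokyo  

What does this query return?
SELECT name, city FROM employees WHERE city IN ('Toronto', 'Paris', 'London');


Filtering: city IN ('Toronto', 'Paris', 'London')
Matching: 1 rows

1 rows:
Grace, Toronto


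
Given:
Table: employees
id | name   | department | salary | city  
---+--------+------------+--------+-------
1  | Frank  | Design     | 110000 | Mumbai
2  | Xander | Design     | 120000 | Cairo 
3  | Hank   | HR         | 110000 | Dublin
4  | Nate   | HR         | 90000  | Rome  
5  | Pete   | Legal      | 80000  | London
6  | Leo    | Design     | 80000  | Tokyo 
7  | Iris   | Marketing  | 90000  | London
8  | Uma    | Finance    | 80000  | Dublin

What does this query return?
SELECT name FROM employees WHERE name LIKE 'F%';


LIKE 'F%' matches names starting with 'F'
Matching: 1

1 rows:
Frank


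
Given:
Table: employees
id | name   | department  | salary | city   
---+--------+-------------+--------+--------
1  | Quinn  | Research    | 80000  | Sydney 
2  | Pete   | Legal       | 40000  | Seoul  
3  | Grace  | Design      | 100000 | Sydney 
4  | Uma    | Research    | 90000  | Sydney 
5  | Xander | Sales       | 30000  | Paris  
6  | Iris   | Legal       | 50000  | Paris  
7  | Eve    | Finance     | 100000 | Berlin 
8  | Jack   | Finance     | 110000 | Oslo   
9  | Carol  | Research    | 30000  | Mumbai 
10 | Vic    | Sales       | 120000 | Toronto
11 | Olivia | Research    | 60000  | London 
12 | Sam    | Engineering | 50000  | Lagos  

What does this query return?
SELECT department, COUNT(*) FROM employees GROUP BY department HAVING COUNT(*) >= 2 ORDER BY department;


Groups with count >= 2:
  Finance: 2 -> PASS
  Legal: 2 -> PASS
  Research: 4 -> PASS
  Sales: 2 -> PASS
  Design: 1 -> filtered out
  Engineering: 1 -> filtered out


4 groups:
Finance, 2
Legal, 2
Research, 4
Sales, 2


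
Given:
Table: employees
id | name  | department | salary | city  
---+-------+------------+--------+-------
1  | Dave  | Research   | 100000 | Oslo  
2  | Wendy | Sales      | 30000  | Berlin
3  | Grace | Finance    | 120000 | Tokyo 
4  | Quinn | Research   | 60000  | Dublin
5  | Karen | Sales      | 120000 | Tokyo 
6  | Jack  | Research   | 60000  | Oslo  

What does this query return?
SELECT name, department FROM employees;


Projecting columns: name, department

6 rows:
Dave, Research
Wendy, Sales
Grace, Finance
Quinn, Research
Karen, Sales
Jack, Research


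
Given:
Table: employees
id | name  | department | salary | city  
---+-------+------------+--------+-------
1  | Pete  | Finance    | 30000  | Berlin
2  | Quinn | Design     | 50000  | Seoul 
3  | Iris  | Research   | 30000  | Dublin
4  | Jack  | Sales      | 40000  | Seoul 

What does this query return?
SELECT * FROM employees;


SELECT * returns all 4 rows with all columns

4 rows:
1, Pete, Finance, 30000, Berlin
2, Quinn, Design, 50000, Seoul
3, Iris, Research, 30000, Dublin
4, Jack, Sales, 40000, Seoul


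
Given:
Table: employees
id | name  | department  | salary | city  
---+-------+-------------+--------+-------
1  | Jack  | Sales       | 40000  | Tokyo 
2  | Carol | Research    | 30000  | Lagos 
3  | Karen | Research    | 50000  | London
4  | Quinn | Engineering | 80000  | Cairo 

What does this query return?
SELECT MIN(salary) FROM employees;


Salaries: 40000, 30000, 50000, 80000
MIN = 30000

30000


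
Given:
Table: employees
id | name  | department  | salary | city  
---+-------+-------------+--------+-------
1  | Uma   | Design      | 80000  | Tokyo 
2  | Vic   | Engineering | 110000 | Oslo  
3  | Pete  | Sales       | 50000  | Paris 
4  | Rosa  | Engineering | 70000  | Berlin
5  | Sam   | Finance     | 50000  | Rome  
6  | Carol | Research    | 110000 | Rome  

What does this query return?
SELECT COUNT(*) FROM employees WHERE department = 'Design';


Counting rows where department = 'Design'
  Uma -> MATCH


1


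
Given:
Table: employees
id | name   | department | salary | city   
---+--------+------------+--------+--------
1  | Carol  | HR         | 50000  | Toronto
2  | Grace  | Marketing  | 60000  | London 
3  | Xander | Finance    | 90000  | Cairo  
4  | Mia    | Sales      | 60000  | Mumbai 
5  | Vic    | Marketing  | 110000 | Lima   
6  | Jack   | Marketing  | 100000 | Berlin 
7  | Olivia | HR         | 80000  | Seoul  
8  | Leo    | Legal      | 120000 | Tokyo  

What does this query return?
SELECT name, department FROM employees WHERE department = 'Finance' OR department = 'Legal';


Filtering: department = 'Finance' OR 'Legal'
Matching: 2 rows

2 rows:
Xander, Finance
Leo, Legal


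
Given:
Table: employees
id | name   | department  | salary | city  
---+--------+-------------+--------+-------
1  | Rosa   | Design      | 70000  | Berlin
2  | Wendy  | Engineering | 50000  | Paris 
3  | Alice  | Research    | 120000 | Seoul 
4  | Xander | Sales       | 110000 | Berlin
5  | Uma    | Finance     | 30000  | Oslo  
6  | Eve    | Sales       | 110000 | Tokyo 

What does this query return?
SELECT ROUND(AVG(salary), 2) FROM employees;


SUM(salary) = 490000
COUNT = 6
ROUND(AVG, 2) = ROUND(490000 / 6, 2) = 81666.67

81666.67


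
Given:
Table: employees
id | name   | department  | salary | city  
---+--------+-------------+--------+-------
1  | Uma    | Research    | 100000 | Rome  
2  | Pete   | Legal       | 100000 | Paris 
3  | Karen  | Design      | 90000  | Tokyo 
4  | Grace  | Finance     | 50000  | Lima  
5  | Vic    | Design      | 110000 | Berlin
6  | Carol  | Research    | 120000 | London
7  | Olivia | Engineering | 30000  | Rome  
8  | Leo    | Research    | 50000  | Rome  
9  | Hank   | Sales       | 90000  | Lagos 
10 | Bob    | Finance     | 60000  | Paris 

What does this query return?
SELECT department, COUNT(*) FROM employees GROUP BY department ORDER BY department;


Assigning each row to its department group:
  Uma -> Research
  Pete -> Legal
  Karen -> Design
  Grace -> Finance
  Vic -> Design
  Carol -> Research
  Olivia -> Engineering
  Leo -> Research
  Hank -> Sales
  Bob -> Finance


6 groups:
Design, 2
Engineering, 1
Finance, 2
Legal, 1
Research, 3
Sales, 1


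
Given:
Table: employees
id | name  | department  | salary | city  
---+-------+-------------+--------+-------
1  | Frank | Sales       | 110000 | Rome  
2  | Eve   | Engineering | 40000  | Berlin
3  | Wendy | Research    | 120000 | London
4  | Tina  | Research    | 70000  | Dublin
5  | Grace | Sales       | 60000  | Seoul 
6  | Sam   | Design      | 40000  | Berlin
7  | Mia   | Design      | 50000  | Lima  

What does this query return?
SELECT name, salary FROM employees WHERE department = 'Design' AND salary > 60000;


Filtering: department = 'Design' AND salary > 60000
Matching: 0 rows

Empty result set (0 rows)


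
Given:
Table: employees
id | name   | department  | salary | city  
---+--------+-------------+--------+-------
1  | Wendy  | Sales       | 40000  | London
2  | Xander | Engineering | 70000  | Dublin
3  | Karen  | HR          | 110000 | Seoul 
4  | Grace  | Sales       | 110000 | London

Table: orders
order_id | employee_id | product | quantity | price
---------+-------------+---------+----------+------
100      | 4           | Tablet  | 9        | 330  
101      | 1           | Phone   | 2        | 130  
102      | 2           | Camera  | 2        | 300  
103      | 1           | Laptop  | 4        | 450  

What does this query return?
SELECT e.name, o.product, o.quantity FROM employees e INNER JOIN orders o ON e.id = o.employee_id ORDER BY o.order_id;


Joining employees.id = orders.employee_id:
  employee Grace (id=4) -> order Tablet
  employee Wendy (id=1) -> order Phone
  employee Xander (id=2) -> order Camera
  employee Wendy (id=1) -> order Laptop


4 rows:
Grace, Tablet, 9
Wendy, Phone, 2
Xander, Camera, 2
Wendy, Laptop, 4


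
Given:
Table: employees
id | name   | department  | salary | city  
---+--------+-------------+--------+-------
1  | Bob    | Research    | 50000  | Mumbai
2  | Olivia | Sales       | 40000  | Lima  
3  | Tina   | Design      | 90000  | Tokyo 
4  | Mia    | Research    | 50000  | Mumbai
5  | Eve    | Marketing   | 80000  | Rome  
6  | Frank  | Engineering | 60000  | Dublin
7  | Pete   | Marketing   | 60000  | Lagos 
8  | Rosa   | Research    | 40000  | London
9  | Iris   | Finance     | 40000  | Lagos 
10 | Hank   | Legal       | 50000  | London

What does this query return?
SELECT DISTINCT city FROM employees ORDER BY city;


All 'city' values (row order): Mumbai, Lima, Tokyo, Mumbai, Rome, Dublin, Lagos, London, Lagos, London
Removing duplicates leaves 7 unique value(s).

7 values:
Dublin
Lagos
Lima
London
Mumbai
Rome
Tokyo


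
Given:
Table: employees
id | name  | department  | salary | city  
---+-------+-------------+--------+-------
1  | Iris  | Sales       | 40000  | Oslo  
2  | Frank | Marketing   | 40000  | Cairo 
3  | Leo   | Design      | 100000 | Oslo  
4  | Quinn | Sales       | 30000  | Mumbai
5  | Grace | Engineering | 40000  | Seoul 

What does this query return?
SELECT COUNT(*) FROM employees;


COUNT(*) counts all rows

5


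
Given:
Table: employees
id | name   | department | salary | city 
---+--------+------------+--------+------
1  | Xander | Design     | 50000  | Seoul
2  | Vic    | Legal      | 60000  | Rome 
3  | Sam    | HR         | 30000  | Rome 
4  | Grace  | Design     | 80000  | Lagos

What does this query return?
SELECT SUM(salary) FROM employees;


SUM(salary) = 50000 + 60000 + 30000 + 80000 = 220000

220000


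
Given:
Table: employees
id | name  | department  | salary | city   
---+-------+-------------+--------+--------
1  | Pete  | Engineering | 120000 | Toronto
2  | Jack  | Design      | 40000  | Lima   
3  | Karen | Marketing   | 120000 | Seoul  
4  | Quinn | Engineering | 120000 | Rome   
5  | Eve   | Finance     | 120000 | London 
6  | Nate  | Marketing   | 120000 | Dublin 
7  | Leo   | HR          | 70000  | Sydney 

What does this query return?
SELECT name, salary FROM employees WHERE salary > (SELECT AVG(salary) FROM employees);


Subquery: AVG(salary) = 101428.57
Filtering: salary > 101428.57
  Pete (120000) -> MATCH
  Karen (120000) -> MATCH
  Quinn (120000) -> MATCH
  Eve (120000) -> MATCH
  Nate (120000) -> MATCH


5 rows:
Pete, 120000
Karen, 120000
Quinn, 120000
Eve, 120000
Nate, 120000


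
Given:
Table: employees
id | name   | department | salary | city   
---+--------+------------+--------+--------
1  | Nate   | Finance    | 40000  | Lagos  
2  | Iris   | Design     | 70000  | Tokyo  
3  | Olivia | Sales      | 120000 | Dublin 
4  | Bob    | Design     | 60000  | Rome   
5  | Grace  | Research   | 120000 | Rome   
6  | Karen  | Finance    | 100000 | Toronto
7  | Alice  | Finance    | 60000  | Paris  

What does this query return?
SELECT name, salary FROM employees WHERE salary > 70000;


Filtering: salary > 70000
Matching: 3 rows

3 rows:
Olivia, 120000
Grace, 120000
Karen, 100000


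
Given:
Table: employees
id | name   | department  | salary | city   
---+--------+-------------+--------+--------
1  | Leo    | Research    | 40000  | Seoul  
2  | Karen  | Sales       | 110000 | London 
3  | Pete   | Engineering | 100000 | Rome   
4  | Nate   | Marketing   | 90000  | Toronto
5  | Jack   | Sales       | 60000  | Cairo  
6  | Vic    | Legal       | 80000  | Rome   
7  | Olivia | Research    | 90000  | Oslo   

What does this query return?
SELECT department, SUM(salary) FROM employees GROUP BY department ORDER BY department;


Summing salary within each department:
  Engineering: 100000 = 100000
  Legal: 80000 = 80000
  Marketing: 90000 = 90000
  Research: 40000 + 90000 = 130000
  Sales: 110000 + 60000 = 170000


5 groups:
Engineering, 100000
Legal, 80000
Marketing, 90000
Research, 130000
Sales, 170000


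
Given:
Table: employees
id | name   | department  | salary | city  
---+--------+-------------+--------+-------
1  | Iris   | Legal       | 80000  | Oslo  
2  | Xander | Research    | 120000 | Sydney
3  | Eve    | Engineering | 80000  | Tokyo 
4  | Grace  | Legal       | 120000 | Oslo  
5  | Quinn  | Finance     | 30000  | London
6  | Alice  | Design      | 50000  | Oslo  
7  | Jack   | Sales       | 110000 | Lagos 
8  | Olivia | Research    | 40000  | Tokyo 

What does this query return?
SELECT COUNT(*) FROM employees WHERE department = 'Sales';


Counting rows where department = 'Sales'
  Jack -> MATCH


1


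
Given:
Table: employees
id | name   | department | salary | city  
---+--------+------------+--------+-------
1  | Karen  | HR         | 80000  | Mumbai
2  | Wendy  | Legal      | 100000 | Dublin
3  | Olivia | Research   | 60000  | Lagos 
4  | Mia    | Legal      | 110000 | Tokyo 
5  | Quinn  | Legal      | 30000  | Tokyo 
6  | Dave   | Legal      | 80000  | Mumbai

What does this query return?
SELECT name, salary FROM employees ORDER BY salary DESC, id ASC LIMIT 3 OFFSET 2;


Sort by salary DESC (id ASC tiebreak), then skip 2 and take 3
Rows 3 through 5

3 rows:
Karen, 80000
Dave, 80000
Olivia, 60000


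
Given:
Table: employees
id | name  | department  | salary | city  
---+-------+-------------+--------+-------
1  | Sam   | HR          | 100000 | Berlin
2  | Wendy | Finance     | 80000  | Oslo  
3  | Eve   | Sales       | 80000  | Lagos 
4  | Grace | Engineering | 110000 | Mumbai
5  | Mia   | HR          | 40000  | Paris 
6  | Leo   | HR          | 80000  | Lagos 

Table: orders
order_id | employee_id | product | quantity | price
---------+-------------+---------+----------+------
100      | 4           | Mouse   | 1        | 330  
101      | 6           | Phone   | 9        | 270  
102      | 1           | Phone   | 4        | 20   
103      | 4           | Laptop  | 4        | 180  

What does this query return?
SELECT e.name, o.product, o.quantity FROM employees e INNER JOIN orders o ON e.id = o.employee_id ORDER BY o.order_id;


Joining employees.id = orders.employee_id:
  employee Grace (id=4) -> order Mouse
  employee Leo (id=6) -> order Phone
  employee Sam (id=1) -> order Phone
  employee Grace (id=4) -> order Laptop


4 rows:
Grace, Mouse, 1
Leo, Phone, 9
Sam, Phone, 4
Grace, Laptop, 4


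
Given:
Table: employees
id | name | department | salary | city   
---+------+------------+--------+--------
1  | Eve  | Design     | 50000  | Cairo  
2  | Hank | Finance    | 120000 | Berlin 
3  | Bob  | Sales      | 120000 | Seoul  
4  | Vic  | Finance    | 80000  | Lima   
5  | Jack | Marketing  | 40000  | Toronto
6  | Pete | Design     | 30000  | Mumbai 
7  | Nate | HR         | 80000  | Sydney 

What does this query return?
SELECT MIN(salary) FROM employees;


Salaries: 50000, 120000, 120000, 80000, 40000, 30000, 80000
MIN = 30000

30000


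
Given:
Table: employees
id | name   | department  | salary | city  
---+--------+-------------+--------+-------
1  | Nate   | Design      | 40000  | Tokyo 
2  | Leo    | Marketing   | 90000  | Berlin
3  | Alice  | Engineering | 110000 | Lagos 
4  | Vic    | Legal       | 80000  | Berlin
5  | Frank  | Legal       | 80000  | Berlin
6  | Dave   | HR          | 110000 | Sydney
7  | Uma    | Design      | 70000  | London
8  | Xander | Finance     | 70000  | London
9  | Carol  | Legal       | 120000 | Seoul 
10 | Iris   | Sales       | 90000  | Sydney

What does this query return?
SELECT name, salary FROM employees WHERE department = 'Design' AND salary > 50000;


Filtering: department = 'Design' AND salary > 50000
Matching: 1 rows

1 rows:
Uma, 70000


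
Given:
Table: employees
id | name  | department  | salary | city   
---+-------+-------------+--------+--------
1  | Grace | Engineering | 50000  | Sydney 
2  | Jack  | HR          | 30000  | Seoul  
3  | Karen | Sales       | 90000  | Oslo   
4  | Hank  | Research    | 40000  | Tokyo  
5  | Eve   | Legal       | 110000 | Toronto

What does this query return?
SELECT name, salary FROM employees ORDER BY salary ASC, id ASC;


Sorting by salary ASC, then id ASC for ties

5 rows:
Jack, 30000
Hank, 40000
Grace, 50000
Karen, 90000
Eve, 110000


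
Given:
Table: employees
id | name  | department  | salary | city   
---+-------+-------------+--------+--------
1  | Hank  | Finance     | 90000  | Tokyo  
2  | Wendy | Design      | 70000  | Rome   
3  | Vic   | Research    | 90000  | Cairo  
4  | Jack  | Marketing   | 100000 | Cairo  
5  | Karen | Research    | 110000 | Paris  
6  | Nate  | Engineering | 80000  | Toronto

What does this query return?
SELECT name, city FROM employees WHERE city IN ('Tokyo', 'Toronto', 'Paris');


Filtering: city IN ('Tokyo', 'Toronto', 'Paris')
Matching: 3 rows

3 rows:
Hank, Tokyo
Karen, Paris
Nate, Toronto


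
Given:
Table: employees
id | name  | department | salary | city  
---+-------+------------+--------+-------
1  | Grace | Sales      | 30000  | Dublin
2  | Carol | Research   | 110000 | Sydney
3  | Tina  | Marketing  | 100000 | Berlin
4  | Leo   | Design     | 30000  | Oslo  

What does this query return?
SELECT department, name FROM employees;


Projecting columns: department, name

4 rows:
Sales, Grace
Research, Carol
Marketing, Tina
Design, Leo


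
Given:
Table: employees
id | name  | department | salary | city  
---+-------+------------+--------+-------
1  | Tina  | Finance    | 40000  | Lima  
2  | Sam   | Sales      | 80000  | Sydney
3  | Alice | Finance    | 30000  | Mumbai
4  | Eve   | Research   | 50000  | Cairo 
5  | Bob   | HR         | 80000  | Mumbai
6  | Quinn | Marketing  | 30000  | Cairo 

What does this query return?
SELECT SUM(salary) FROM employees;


SUM(salary) = 40000 + 80000 + 30000 + 50000 + 80000 + 30000 = 310000

310000


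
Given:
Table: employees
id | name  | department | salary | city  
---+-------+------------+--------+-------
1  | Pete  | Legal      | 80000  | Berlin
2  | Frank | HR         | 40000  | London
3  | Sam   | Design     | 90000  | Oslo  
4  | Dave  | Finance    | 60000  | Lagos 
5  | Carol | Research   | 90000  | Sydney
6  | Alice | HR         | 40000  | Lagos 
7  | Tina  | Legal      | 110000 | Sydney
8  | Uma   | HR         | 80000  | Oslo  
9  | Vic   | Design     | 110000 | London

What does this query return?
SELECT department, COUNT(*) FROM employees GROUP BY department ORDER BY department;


Assigning each row to its department group:
  Pete -> Legal
  Frank -> HR
  Sam -> Design
  Dave -> Finance
  Carol -> Research
  Alice -> HR
  Tina -> Legal
  Uma -> HR
  Vic -> Design


5 groups:
Design, 2
Finance, 1
HR, 3
Legal, 2
Research, 1


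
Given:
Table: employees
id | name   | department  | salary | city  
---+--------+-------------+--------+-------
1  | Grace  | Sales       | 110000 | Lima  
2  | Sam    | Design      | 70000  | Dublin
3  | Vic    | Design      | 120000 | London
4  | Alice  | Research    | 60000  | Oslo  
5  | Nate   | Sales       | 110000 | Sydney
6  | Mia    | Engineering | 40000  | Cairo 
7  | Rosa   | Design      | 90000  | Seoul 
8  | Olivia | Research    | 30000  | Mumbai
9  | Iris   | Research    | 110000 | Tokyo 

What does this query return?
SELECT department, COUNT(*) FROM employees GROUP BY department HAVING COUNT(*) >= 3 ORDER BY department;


Groups with count >= 3:
  Design: 3 -> PASS
  Research: 3 -> PASS
  Engineering: 1 -> filtered out
  Sales: 2 -> filtered out


2 groups:
Design, 3
Research, 3


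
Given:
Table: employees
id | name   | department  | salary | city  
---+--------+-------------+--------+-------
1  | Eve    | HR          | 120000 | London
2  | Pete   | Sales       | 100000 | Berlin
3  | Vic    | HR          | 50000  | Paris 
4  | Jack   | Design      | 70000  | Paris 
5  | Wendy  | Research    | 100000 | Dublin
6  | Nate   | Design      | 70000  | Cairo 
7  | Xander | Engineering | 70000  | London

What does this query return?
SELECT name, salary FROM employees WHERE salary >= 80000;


Filtering: salary >= 80000
Matching: 3 rows

3 rows:
Eve, 120000
Pete, 100000
Wendy, 100000


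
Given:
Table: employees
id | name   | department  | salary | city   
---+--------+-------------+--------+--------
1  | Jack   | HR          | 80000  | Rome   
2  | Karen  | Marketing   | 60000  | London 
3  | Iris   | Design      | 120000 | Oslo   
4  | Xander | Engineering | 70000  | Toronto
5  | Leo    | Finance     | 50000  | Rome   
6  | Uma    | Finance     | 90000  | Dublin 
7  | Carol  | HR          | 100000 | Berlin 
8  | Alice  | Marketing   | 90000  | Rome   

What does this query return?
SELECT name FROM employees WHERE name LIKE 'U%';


LIKE 'U%' matches names starting with 'U'
Matching: 1

1 rows:
Uma


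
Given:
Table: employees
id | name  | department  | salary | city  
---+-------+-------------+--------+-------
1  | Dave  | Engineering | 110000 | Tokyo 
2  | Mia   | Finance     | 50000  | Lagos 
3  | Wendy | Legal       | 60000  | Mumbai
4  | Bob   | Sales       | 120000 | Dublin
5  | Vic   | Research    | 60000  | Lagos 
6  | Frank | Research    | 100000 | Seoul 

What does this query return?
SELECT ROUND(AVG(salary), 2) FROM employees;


SUM(salary) = 500000
COUNT = 6
ROUND(AVG, 2) = ROUND(500000 / 6, 2) = 83333.33

83333.33


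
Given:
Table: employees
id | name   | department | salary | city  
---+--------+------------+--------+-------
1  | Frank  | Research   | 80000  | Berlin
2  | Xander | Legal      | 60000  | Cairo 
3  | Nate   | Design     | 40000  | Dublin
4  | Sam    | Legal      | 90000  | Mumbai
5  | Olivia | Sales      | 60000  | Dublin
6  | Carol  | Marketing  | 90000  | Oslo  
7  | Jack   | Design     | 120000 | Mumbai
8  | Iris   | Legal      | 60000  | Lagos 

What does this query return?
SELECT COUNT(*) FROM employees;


COUNT(*) counts all rows

8
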